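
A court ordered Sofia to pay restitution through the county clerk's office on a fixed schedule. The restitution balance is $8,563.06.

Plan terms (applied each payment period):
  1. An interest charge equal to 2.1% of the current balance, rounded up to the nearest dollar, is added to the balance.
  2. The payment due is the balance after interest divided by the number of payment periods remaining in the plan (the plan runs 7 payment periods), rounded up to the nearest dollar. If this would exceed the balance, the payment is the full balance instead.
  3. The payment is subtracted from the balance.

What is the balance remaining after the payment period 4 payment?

Payment period 1: opening $8,563.06; interest $180.00 → $8,743.06; payment $1,250.00; balance $7,493.06
Payment period 2: opening $7,493.06; interest $158.00 → $7,651.06; payment $1,276.00; balance $6,375.06
Payment period 3: opening $6,375.06; interest $134.00 → $6,509.06; payment $1,302.00; balance $5,207.06
Payment period 4: opening $5,207.06; interest $110.00 → $5,317.06; payment $1,330.00; balance $3,987.06

$3,987.06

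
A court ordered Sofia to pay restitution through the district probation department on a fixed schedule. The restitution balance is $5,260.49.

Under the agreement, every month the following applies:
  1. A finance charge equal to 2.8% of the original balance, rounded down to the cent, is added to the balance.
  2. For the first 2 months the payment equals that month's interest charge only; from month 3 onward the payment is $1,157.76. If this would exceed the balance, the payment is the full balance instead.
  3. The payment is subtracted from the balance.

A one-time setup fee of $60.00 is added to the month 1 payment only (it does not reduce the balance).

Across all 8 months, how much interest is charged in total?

Month 1: opening $5,260.49; interest $147.29 → $5,407.78; payment $147.29 (+ $60.00 fee); balance $5,260.49
Month 2: opening $5,260.49; interest $147.29 → $5,407.78; payment $147.29; balance $5,260.49
Month 3: opening $5,260.49; interest $147.29 → $5,407.78; payment $1,157.76; balance $4,250.02
Month 4: opening $4,250.02; interest $147.29 → $4,397.31; payment $1,157.76; balance $3,239.55
Month 5: opening $3,239.55; interest $147.29 → $3,386.84; payment $1,157.76; balance $2,229.08
Month 6: opening $2,229.08; interest $147.29 → $2,376.37; payment $1,157.76; balance $1,218.61
Month 7: opening $1,218.61; interest $147.29 → $1,365.90; payment $1,157.76; balance $208.14
Month 8: opening $208.14; interest $147.29 → $355.43; payment $355.43; balance $0.00
Total interest: $147.29 + $147.29 + $147.29 + $147.29 + $147.29 + $147.29 + $147.29 + $147.29 = $1,178.32

$1,178.32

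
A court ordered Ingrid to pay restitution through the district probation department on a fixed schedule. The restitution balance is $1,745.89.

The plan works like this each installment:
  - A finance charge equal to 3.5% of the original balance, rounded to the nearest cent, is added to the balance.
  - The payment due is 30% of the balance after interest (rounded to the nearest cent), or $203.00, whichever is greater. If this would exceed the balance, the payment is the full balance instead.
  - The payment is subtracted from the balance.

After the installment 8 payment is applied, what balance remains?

$0.00

Installment 1: $1,745.89 +$61.11 interest = $1,807.00; pay $542.10 → $1,264.90
Installment 2: $1,264.90 +$61.11 interest = $1,326.01; pay $397.80 → $928.21
Installment 3: $928.21 +$61.11 interest = $989.32; pay $296.80 → $692.52
Installment 4: $692.52 +$61.11 interest = $753.63; pay $226.09 → $527.54
Installment 5: $527.54 +$61.11 interest = $588.65; pay $203.00 → $385.65
Installment 6: $385.65 +$61.11 interest = $446.76; pay $203.00 → $243.76
Installment 7: $243.76 +$61.11 interest = $304.87; pay $203.00 → $101.87
Installment 8: $101.87 +$61.11 interest = $162.98; pay $162.98 → $0.00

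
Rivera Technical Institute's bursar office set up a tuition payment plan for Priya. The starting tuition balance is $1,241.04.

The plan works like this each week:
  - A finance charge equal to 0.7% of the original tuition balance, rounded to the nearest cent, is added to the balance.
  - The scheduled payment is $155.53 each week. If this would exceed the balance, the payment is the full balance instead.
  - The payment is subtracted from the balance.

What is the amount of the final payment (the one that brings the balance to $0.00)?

$75.01

Week 1: $1,241.04 +$8.69 interest = $1,249.73; pay $155.53 → $1,094.20
Week 2: $1,094.20 +$8.69 interest = $1,102.89; pay $155.53 → $947.36
Week 3: $947.36 +$8.69 interest = $956.05; pay $155.53 → $800.52
Week 4: $800.52 +$8.69 interest = $809.21; pay $155.53 → $653.68
Week 5: $653.68 +$8.69 interest = $662.37; pay $155.53 → $506.84
Week 6: $506.84 +$8.69 interest = $515.53; pay $155.53 → $360.00
Week 7: $360.00 +$8.69 interest = $368.69; pay $155.53 → $213.16
Week 8: $213.16 +$8.69 interest = $221.85; pay $155.53 → $66.32
Week 9: $66.32 +$8.69 interest = $75.01; pay $75.01 → $0.00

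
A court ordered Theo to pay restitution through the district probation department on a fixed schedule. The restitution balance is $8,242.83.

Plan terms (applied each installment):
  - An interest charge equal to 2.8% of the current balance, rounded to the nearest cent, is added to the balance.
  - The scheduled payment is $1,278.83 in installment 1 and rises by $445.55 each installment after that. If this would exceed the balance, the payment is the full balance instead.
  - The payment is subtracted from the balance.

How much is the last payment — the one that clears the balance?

$1,179.91

# | Opening | Interest | Payment | End bal
1 | $8,242.83 | $230.80 | $1,278.83 | $7,194.80
2 | $7,194.80 | $201.45 | $1,724.38 | $5,671.87
3 | $5,671.87 | $158.81 | $2,169.93 | $3,660.75
4 | $3,660.75 | $102.50 | $2,615.48 | $1,147.77
5 | $1,147.77 | $32.14 | $1,179.91 | $0.00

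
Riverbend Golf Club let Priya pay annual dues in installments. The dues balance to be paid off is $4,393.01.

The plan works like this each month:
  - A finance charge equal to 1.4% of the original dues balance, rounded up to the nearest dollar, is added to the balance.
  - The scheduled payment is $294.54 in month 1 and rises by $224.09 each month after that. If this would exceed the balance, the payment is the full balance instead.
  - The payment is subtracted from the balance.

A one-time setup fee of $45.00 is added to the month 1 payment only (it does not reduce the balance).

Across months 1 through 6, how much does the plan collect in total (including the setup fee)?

$4,810.01

Month 1: opening $4,393.01; interest $62.00 → $4,455.01; payment $294.54 (+ $45.00 fee); balance $4,160.47
Month 2: opening $4,160.47; interest $62.00 → $4,222.47; payment $518.63; balance $3,703.84
Month 3: opening $3,703.84; interest $62.00 → $3,765.84; payment $742.72; balance $3,023.12
Month 4: opening $3,023.12; interest $62.00 → $3,085.12; payment $966.81; balance $2,118.31
Month 5: opening $2,118.31; interest $62.00 → $2,180.31; payment $1,190.90; balance $989.41
Month 6: opening $989.41; interest $62.00 → $1,051.41; payment $1,051.41; balance $0.00
Total paid: $4,810.01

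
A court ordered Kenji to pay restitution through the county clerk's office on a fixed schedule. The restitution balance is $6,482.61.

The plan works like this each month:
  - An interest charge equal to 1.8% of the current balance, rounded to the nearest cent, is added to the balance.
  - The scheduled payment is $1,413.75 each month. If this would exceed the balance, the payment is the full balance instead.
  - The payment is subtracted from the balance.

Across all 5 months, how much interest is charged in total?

Month 1: opening $6,482.61; interest $116.69 → $6,599.30; payment $1,413.75; balance $5,185.55
Month 2: opening $5,185.55; interest $93.34 → $5,278.89; payment $1,413.75; balance $3,865.14
Month 3: opening $3,865.14; interest $69.57 → $3,934.71; payment $1,413.75; balance $2,520.96
Month 4: opening $2,520.96; interest $45.38 → $2,566.34; payment $1,413.75; balance $1,152.59
Month 5: opening $1,152.59; interest $20.75 → $1,173.34; payment $1,173.34; balance $0.00
Total interest: $116.69 + $93.34 + $69.57 + $45.38 + $20.75 = $345.73

$345.73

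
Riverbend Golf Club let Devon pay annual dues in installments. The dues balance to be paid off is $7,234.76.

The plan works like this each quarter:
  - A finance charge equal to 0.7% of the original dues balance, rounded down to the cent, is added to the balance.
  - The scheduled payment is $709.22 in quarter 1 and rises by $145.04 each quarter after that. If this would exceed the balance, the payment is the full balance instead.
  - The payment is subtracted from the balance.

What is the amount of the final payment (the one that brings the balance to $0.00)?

# | Opening | Interest | Payment | End bal
1 | $7,234.76 | $50.64 | $709.22 | $6,576.18
2 | $6,576.18 | $50.64 | $854.26 | $5,772.56
3 | $5,772.56 | $50.64 | $999.30 | $4,823.90
4 | $4,823.90 | $50.64 | $1,144.34 | $3,730.20
5 | $3,730.20 | $50.64 | $1,289.38 | $2,491.46
6 | $2,491.46 | $50.64 | $1,434.42 | $1,107.68
7 | $1,107.68 | $50.64 | $1,158.32 | $0.00

$1,158.32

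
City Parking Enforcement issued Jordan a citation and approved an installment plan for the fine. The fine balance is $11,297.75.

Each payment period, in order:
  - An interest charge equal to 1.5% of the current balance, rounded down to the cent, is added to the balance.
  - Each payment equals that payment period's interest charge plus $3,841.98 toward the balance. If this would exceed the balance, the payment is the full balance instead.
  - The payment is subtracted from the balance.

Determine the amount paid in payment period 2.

Payment period 1: $11,297.75 +$169.46 interest = $11,467.21; pay $4,011.44 → $7,455.77
Payment period 2: $7,455.77 +$111.83 interest = $7,567.60; pay $3,953.81 → $3,613.79

$3,953.81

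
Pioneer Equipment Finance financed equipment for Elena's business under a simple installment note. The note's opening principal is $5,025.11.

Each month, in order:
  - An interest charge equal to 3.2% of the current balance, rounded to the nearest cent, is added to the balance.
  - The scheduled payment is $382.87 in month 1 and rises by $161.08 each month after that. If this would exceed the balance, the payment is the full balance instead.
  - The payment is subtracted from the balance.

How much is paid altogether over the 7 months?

$5,806.99

Month 1: opening $5,025.11; interest $160.80 → $5,185.91; payment $382.87; balance $4,803.04
Month 2: opening $4,803.04; interest $153.70 → $4,956.74; payment $543.95; balance $4,412.79
Month 3: opening $4,412.79; interest $141.21 → $4,554.00; payment $705.03; balance $3,848.97
Month 4: opening $3,848.97; interest $123.17 → $3,972.14; payment $866.11; balance $3,106.03
Month 5: opening $3,106.03; interest $99.39 → $3,205.42; payment $1,027.19; balance $2,178.23
Month 6: opening $2,178.23; interest $69.70 → $2,247.93; payment $1,188.27; balance $1,059.66
Month 7: opening $1,059.66; interest $33.91 → $1,093.57; payment $1,093.57; balance $0.00
Total paid: $5,806.99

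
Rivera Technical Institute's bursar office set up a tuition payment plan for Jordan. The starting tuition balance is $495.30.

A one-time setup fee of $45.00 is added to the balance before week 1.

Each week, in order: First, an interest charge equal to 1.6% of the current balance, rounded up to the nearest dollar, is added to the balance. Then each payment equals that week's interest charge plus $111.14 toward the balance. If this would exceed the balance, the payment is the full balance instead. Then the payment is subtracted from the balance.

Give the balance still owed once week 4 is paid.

$95.74

# | Opening | Interest | Payment | End bal
1 | $540.30 | $9.00 | $120.14 | $429.16
2 | $429.16 | $7.00 | $118.14 | $318.02
3 | $318.02 | $6.00 | $117.14 | $206.88
4 | $206.88 | $4.00 | $115.14 | $95.74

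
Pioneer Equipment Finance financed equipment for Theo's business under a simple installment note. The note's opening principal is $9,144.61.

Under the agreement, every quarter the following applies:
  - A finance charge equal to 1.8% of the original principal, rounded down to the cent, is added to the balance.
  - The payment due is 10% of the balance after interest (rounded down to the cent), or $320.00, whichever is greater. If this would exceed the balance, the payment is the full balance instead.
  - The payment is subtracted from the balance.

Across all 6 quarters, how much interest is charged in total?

$987.60

Quarter 1: $9,144.61 +$164.60 interest = $9,309.21; pay $930.92 → $8,378.29
Quarter 2: $8,378.29 +$164.60 interest = $8,542.89; pay $854.28 → $7,688.61
Quarter 3: $7,688.61 +$164.60 interest = $7,853.21; pay $785.32 → $7,067.89
Quarter 4: $7,067.89 +$164.60 interest = $7,232.49; pay $723.24 → $6,509.25
Quarter 5: $6,509.25 +$164.60 interest = $6,673.85; pay $667.38 → $6,006.47
Quarter 6: $6,006.47 +$164.60 interest = $6,171.07; pay $617.10 → $5,553.97
Total interest: $164.60 + $164.60 + $164.60 + $164.60 + $164.60 + $164.60 = $987.60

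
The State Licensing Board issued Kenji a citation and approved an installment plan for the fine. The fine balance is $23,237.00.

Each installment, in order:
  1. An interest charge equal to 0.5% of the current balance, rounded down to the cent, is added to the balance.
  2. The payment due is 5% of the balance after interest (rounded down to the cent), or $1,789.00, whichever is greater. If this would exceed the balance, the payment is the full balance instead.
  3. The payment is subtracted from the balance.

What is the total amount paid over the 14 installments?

$24,086.94

Installment 1: $23,237.00 +$116.18 interest = $23,353.18; pay $1,789.00 → $21,564.18
Installment 2: $21,564.18 +$107.82 interest = $21,672.00; pay $1,789.00 → $19,883.00
Installment 3: $19,883.00 +$99.41 interest = $19,982.41; pay $1,789.00 → $18,193.41
Installment 4: $18,193.41 +$90.96 interest = $18,284.37; pay $1,789.00 → $16,495.37
Installment 5: $16,495.37 +$82.47 interest = $16,577.84; pay $1,789.00 → $14,788.84
Installment 6: $14,788.84 +$73.94 interest = $14,862.78; pay $1,789.00 → $13,073.78
Installment 7: $13,073.78 +$65.36 interest = $13,139.14; pay $1,789.00 → $11,350.14
Installment 8: $11,350.14 +$56.75 interest = $11,406.89; pay $1,789.00 → $9,617.89
Installment 9: $9,617.89 +$48.08 interest = $9,665.97; pay $1,789.00 → $7,876.97
Installment 10: $7,876.97 +$39.38 interest = $7,916.35; pay $1,789.00 → $6,127.35
Installment 11: $6,127.35 +$30.63 interest = $6,157.98; pay $1,789.00 → $4,368.98
Installment 12: $4,368.98 +$21.84 interest = $4,390.82; pay $1,789.00 → $2,601.82
Installment 13: $2,601.82 +$13.00 interest = $2,614.82; pay $1,789.00 → $825.82
Installment 14: $825.82 +$4.12 interest = $829.94; pay $829.94 → $0.00
Total paid: $24,086.94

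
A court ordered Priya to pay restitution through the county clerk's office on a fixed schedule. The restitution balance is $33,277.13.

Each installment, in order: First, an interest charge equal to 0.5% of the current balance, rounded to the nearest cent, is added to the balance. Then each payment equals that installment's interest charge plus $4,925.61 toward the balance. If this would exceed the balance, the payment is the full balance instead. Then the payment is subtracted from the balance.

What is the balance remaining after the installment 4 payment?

$13,574.69

Installment 1: $33,277.13 +$166.39 interest = $33,443.52; pay $5,092.00 → $28,351.52
Installment 2: $28,351.52 +$141.76 interest = $28,493.28; pay $5,067.37 → $23,425.91
Installment 3: $23,425.91 +$117.13 interest = $23,543.04; pay $5,042.74 → $18,500.30
Installment 4: $18,500.30 +$92.50 interest = $18,592.80; pay $5,018.11 → $13,574.69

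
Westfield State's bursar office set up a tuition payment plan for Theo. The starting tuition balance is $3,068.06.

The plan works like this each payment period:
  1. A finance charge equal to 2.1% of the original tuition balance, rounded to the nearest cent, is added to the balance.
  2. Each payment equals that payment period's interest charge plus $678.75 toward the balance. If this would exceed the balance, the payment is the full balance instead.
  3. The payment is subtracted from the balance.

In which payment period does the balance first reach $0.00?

Payment period 1: opening $3,068.06; interest $64.43 → $3,132.49; payment $743.18; balance $2,389.31
Payment period 2: opening $2,389.31; interest $64.43 → $2,453.74; payment $743.18; balance $1,710.56
Payment period 3: opening $1,710.56; interest $64.43 → $1,774.99; payment $743.18; balance $1,031.81
Payment period 4: opening $1,031.81; interest $64.43 → $1,096.24; payment $743.18; balance $353.06
Payment period 5: opening $353.06; interest $64.43 → $417.49; payment $417.49; balance $0.00
Balance reaches $0.00 in payment period 5.

5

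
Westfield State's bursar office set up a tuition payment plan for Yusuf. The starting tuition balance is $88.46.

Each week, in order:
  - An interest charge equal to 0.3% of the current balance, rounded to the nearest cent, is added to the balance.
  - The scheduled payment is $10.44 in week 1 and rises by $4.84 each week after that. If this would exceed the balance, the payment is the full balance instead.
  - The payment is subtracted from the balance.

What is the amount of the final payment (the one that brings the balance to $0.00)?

Week 1: $88.46 +$0.27 interest = $88.73; pay $10.44 → $78.29
Week 2: $78.29 +$0.23 interest = $78.52; pay $15.28 → $63.24
Week 3: $63.24 +$0.19 interest = $63.43; pay $20.12 → $43.31
Week 4: $43.31 +$0.13 interest = $43.44; pay $24.96 → $18.48
Week 5: $18.48 +$0.06 interest = $18.54; pay $18.54 → $0.00

$18.54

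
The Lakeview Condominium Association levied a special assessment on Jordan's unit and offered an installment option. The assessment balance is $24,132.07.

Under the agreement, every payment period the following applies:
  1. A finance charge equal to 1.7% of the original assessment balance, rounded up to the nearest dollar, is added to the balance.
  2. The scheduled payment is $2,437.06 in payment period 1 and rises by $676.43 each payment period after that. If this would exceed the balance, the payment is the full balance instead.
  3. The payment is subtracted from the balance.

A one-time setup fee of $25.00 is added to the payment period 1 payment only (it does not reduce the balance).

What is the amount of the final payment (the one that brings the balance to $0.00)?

# | Opening | Interest | Payment | Fee | End bal
1 | $24,132.07 | $411.00 | $2,437.06 | $25.00 | $22,106.01
2 | $22,106.01 | $411.00 | $3,113.49 | — | $19,403.52
3 | $19,403.52 | $411.00 | $3,789.92 | — | $16,024.60
4 | $16,024.60 | $411.00 | $4,466.35 | — | $11,969.25
5 | $11,969.25 | $411.00 | $5,142.78 | — | $7,237.47
6 | $7,237.47 | $411.00 | $5,819.21 | — | $1,829.26
7 | $1,829.26 | $411.00 | $2,240.26 | — | $0.00

$2,240.26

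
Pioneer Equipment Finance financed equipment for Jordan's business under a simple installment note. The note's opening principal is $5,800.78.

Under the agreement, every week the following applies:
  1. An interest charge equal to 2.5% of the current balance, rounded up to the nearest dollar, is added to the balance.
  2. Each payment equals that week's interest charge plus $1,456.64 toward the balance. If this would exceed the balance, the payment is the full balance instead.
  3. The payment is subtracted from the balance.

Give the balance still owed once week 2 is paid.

Week 1: $5,800.78 +$146.00 interest = $5,946.78; pay $1,602.64 → $4,344.14
Week 2: $4,344.14 +$109.00 interest = $4,453.14; pay $1,565.64 → $2,887.50

$2,887.50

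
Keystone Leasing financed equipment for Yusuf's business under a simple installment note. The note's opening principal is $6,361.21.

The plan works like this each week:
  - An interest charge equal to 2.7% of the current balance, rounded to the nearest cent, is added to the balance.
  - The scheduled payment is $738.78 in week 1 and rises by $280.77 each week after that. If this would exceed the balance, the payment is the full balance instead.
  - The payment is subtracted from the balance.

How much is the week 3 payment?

$1,300.32

Week 1: opening $6,361.21; interest $171.75 → $6,532.96; payment $738.78; balance $5,794.18
Week 2: opening $5,794.18; interest $156.44 → $5,950.62; payment $1,019.55; balance $4,931.07
Week 3: opening $4,931.07; interest $133.14 → $5,064.21; payment $1,300.32; balance $3,763.89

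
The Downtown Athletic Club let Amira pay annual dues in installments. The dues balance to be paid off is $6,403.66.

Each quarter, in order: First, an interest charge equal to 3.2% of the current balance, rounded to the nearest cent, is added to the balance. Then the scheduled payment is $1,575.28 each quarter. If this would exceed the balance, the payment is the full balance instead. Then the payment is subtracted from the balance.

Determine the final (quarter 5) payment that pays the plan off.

# | Opening | Interest | Payment | End bal
1 | $6,403.66 | $204.92 | $1,575.28 | $5,033.30
2 | $5,033.30 | $161.07 | $1,575.28 | $3,619.09
3 | $3,619.09 | $115.81 | $1,575.28 | $2,159.62
4 | $2,159.62 | $69.11 | $1,575.28 | $653.45
5 | $653.45 | $20.91 | $674.36 | $0.00

$674.36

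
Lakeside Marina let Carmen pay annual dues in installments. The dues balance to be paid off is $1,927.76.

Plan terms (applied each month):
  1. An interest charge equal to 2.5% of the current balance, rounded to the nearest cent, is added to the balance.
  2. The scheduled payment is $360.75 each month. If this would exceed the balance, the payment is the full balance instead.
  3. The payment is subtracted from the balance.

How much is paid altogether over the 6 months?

Month 1: $1,927.76 +$48.19 interest = $1,975.95; pay $360.75 → $1,615.20
Month 2: $1,615.20 +$40.38 interest = $1,655.58; pay $360.75 → $1,294.83
Month 3: $1,294.83 +$32.37 interest = $1,327.20; pay $360.75 → $966.45
Month 4: $966.45 +$24.16 interest = $990.61; pay $360.75 → $629.86
Month 5: $629.86 +$15.75 interest = $645.61; pay $360.75 → $284.86
Month 6: $284.86 +$7.12 interest = $291.98; pay $291.98 → $0.00
Total paid: $2,095.73

$2,095.73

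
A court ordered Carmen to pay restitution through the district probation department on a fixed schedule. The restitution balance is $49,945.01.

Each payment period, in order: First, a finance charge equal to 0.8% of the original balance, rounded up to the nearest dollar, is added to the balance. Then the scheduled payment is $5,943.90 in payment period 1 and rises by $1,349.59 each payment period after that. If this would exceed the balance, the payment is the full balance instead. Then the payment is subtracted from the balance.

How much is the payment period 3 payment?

Payment period 1: $49,945.01 +$400.00 interest = $50,345.01; pay $5,943.90 → $44,401.11
Payment period 2: $44,401.11 +$400.00 interest = $44,801.11; pay $7,293.49 → $37,507.62
Payment period 3: $37,507.62 +$400.00 interest = $37,907.62; pay $8,643.08 → $29,264.54

$8,643.08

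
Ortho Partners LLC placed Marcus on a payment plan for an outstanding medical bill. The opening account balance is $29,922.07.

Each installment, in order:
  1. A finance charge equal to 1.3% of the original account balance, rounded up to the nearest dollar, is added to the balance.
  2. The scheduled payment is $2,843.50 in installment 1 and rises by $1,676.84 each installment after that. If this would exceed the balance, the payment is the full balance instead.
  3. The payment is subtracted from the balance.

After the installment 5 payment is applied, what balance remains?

$881.17

Installment 1: opening $29,922.07; interest $389.00 → $30,311.07; payment $2,843.50; balance $27,467.57
Installment 2: opening $27,467.57; interest $389.00 → $27,856.57; payment $4,520.34; balance $23,336.23
Installment 3: opening $23,336.23; interest $389.00 → $23,725.23; payment $6,197.18; balance $17,528.05
Installment 4: opening $17,528.05; interest $389.00 → $17,917.05; payment $7,874.02; balance $10,043.03
Installment 5: opening $10,043.03; interest $389.00 → $10,432.03; payment $9,550.86; balance $881.17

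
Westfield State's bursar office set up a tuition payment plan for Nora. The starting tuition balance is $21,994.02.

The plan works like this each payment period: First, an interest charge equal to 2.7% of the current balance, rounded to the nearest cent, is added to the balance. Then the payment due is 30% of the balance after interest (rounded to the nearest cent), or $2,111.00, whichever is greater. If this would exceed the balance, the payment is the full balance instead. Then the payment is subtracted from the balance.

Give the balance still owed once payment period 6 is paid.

Payment period 1: $21,994.02 +$593.84 interest = $22,587.86; pay $6,776.36 → $15,811.50
Payment period 2: $15,811.50 +$426.91 interest = $16,238.41; pay $4,871.52 → $11,366.89
Payment period 3: $11,366.89 +$306.91 interest = $11,673.80; pay $3,502.14 → $8,171.66
Payment period 4: $8,171.66 +$220.63 interest = $8,392.29; pay $2,517.69 → $5,874.60
Payment period 5: $5,874.60 +$158.61 interest = $6,033.21; pay $2,111.00 → $3,922.21
Payment period 6: $3,922.21 +$105.90 interest = $4,028.11; pay $2,111.00 → $1,917.11

$1,917.11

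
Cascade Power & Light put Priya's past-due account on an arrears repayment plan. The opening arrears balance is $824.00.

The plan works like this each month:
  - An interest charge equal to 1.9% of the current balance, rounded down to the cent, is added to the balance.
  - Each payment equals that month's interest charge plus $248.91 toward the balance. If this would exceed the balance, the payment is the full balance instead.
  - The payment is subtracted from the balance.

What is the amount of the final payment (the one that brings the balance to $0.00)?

$78.73

Month 1: opening $824.00; interest $15.65 → $839.65; payment $264.56; balance $575.09
Month 2: opening $575.09; interest $10.92 → $586.01; payment $259.83; balance $326.18
Month 3: opening $326.18; interest $6.19 → $332.37; payment $255.10; balance $77.27
Month 4: opening $77.27; interest $1.46 → $78.73; payment $78.73; balance $0.00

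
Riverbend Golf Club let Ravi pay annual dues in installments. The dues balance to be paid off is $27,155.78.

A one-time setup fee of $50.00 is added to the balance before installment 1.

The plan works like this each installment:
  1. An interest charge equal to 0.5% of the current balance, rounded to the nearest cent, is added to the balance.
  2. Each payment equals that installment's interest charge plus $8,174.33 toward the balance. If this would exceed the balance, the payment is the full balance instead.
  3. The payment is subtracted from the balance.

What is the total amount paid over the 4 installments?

$27,504.67

# | Opening | Interest | Payment | End bal
1 | $27,205.78 | $136.03 | $8,310.36 | $19,031.45
2 | $19,031.45 | $95.16 | $8,269.49 | $10,857.12
3 | $10,857.12 | $54.29 | $8,228.62 | $2,682.79
4 | $2,682.79 | $13.41 | $2,696.20 | $0.00
Total paid: $27,504.67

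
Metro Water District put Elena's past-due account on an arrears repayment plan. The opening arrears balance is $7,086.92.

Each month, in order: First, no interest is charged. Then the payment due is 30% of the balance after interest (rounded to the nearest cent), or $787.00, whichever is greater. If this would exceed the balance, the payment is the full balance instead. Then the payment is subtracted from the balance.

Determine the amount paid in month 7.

$69.81

# | Opening | Payment | End bal
1 | $7,086.92 | $2,126.08 | $4,960.84
2 | $4,960.84 | $1,488.25 | $3,472.59
3 | $3,472.59 | $1,041.78 | $2,430.81
4 | $2,430.81 | $787.00 | $1,643.81
5 | $1,643.81 | $787.00 | $856.81
6 | $856.81 | $787.00 | $69.81
7 | $69.81 | $69.81 | $0.00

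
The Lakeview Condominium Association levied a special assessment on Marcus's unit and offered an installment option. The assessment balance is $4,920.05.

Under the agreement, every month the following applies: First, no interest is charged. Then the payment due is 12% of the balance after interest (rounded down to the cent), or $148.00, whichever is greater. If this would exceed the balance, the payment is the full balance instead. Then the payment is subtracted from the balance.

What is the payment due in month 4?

Month 1: $4,920.05 − $590.40 → $4,329.65
Month 2: $4,329.65 − $519.55 → $3,810.10
Month 3: $3,810.10 − $457.21 → $3,352.89
Month 4: $3,352.89 − $402.34 → $2,950.55

$402.34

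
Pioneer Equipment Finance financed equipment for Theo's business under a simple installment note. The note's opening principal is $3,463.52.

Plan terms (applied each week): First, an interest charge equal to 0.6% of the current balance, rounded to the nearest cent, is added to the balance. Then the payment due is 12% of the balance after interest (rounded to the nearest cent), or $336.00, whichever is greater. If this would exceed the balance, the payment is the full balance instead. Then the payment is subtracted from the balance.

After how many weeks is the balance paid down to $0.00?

11

# | Opening | Interest | Payment | End bal
1 | $3,463.52 | $20.78 | $418.12 | $3,066.18
2 | $3,066.18 | $18.40 | $370.15 | $2,714.43
3 | $2,714.43 | $16.29 | $336.00 | $2,394.72
4 | $2,394.72 | $14.37 | $336.00 | $2,073.09
5 | $2,073.09 | $12.44 | $336.00 | $1,749.53
6 | $1,749.53 | $10.50 | $336.00 | $1,424.03
7 | $1,424.03 | $8.54 | $336.00 | $1,096.57
8 | $1,096.57 | $6.58 | $336.00 | $767.15
9 | $767.15 | $4.60 | $336.00 | $435.75
10 | $435.75 | $2.61 | $336.00 | $102.36
11 | $102.36 | $0.61 | $102.97 | $0.00
Balance reaches $0.00 in week 11.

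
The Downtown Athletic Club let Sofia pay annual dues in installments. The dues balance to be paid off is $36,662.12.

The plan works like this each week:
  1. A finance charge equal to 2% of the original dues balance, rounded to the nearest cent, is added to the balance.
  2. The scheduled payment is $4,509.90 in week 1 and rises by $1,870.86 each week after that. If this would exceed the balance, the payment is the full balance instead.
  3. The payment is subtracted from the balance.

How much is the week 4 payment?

# | Opening | Interest | Payment | End bal
1 | $36,662.12 | $733.24 | $4,509.90 | $32,885.46
2 | $32,885.46 | $733.24 | $6,380.76 | $27,237.94
3 | $27,237.94 | $733.24 | $8,251.62 | $19,719.56
4 | $19,719.56 | $733.24 | $10,122.48 | $10,330.32

$10,122.48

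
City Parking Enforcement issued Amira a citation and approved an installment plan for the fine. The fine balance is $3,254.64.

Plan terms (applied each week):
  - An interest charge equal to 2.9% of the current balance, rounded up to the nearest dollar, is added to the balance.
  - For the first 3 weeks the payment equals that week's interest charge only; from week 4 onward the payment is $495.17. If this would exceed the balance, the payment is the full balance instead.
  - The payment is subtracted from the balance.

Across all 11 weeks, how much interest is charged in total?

Week 1: opening $3,254.64; interest $95.00 → $3,349.64; payment $95.00; balance $3,254.64
Week 2: opening $3,254.64; interest $95.00 → $3,349.64; payment $95.00; balance $3,254.64
Week 3: opening $3,254.64; interest $95.00 → $3,349.64; payment $95.00; balance $3,254.64
Week 4: opening $3,254.64; interest $95.00 → $3,349.64; payment $495.17; balance $2,854.47
Week 5: opening $2,854.47; interest $83.00 → $2,937.47; payment $495.17; balance $2,442.30
Week 6: opening $2,442.30; interest $71.00 → $2,513.30; payment $495.17; balance $2,018.13
Week 7: opening $2,018.13; interest $59.00 → $2,077.13; payment $495.17; balance $1,581.96
Week 8: opening $1,581.96; interest $46.00 → $1,627.96; payment $495.17; balance $1,132.79
Week 9: opening $1,132.79; interest $33.00 → $1,165.79; payment $495.17; balance $670.62
Week 10: opening $670.62; interest $20.00 → $690.62; payment $495.17; balance $195.45
Week 11: opening $195.45; interest $6.00 → $201.45; payment $201.45; balance $0.00
Total interest: $95.00 + $95.00 + $95.00 + $95.00 + $83.00 + $71.00 + $59.00 + $46.00 + $33.00 + $20.00 + $6.00 = $698.00

$698.00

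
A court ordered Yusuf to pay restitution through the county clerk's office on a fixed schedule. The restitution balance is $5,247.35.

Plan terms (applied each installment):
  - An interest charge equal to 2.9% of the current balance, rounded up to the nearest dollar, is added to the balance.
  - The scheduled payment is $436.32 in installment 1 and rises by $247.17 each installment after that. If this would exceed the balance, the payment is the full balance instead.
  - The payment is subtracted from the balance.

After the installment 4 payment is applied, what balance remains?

$2,551.05

Installment 1: $5,247.35 +$153.00 interest = $5,400.35; pay $436.32 → $4,964.03
Installment 2: $4,964.03 +$144.00 interest = $5,108.03; pay $683.49 → $4,424.54
Installment 3: $4,424.54 +$129.00 interest = $4,553.54; pay $930.66 → $3,622.88
Installment 4: $3,622.88 +$106.00 interest = $3,728.88; pay $1,177.83 → $2,551.05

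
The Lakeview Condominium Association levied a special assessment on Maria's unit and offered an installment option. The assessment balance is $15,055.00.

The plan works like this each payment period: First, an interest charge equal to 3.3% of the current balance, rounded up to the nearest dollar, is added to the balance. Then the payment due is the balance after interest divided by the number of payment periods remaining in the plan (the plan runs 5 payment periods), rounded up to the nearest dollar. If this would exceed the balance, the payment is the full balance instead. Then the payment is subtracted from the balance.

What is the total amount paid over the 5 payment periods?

# | Opening | Interest | Payment | End bal
1 | $15,055.00 | $497.00 | $3,111.00 | $12,441.00
2 | $12,441.00 | $411.00 | $3,213.00 | $9,639.00
3 | $9,639.00 | $319.00 | $3,320.00 | $6,638.00
4 | $6,638.00 | $220.00 | $3,429.00 | $3,429.00
5 | $3,429.00 | $114.00 | $3,543.00 | $0.00
Total paid: $16,616.00

$16,616.00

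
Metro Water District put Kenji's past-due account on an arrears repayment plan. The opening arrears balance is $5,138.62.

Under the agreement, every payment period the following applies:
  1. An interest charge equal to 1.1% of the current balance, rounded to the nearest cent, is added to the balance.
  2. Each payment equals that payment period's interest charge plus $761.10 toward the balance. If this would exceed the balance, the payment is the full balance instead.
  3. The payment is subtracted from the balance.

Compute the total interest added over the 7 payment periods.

$219.85

# | Opening | Interest | Payment | End bal
1 | $5,138.62 | $56.52 | $817.62 | $4,377.52
2 | $4,377.52 | $48.15 | $809.25 | $3,616.42
3 | $3,616.42 | $39.78 | $800.88 | $2,855.32
4 | $2,855.32 | $31.41 | $792.51 | $2,094.22
5 | $2,094.22 | $23.04 | $784.14 | $1,333.12
6 | $1,333.12 | $14.66 | $775.76 | $572.02
7 | $572.02 | $6.29 | $578.31 | $0.00
Total interest: $56.52 + $48.15 + $39.78 + $31.41 + $23.04 + $14.66 + $6.29 = $219.85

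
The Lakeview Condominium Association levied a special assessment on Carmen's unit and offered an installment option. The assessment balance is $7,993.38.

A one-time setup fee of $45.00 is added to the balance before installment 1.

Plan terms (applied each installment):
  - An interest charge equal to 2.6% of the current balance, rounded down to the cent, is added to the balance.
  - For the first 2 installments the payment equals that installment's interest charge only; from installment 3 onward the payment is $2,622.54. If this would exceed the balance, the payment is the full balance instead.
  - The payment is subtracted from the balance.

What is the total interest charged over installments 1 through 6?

$870.87

Installment 1: opening $8,038.38; interest $208.99 → $8,247.37; payment $208.99; balance $8,038.38
Installment 2: opening $8,038.38; interest $208.99 → $8,247.37; payment $208.99; balance $8,038.38
Installment 3: opening $8,038.38; interest $208.99 → $8,247.37; payment $2,622.54; balance $5,624.83
Installment 4: opening $5,624.83; interest $146.24 → $5,771.07; payment $2,622.54; balance $3,148.53
Installment 5: opening $3,148.53; interest $81.86 → $3,230.39; payment $2,622.54; balance $607.85
Installment 6: opening $607.85; interest $15.80 → $623.65; payment $623.65; balance $0.00
Total interest: $208.99 + $208.99 + $208.99 + $146.24 + $81.86 + $15.80 = $870.87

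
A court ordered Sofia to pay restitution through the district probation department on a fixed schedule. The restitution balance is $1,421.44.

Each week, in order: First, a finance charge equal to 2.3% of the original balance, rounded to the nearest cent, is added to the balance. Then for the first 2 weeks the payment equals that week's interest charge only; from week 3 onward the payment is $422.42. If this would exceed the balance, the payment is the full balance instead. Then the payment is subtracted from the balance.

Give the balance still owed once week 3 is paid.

$1,031.71

Week 1: opening $1,421.44; interest $32.69 → $1,454.13; payment $32.69; balance $1,421.44
Week 2: opening $1,421.44; interest $32.69 → $1,454.13; payment $32.69; balance $1,421.44
Week 3: opening $1,421.44; interest $32.69 → $1,454.13; payment $422.42; balance $1,031.71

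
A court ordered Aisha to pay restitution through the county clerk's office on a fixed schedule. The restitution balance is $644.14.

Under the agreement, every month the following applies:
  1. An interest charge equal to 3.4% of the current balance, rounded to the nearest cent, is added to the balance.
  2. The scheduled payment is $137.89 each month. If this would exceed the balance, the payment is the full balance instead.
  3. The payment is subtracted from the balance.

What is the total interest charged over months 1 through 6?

$69.50

Month 1: $644.14 +$21.90 interest = $666.04; pay $137.89 → $528.15
Month 2: $528.15 +$17.96 interest = $546.11; pay $137.89 → $408.22
Month 3: $408.22 +$13.88 interest = $422.10; pay $137.89 → $284.21
Month 4: $284.21 +$9.66 interest = $293.87; pay $137.89 → $155.98
Month 5: $155.98 +$5.30 interest = $161.28; pay $137.89 → $23.39
Month 6: $23.39 +$0.80 interest = $24.19; pay $24.19 → $0.00
Total interest: $21.90 + $17.96 + $13.88 + $9.66 + $5.30 + $0.80 = $69.50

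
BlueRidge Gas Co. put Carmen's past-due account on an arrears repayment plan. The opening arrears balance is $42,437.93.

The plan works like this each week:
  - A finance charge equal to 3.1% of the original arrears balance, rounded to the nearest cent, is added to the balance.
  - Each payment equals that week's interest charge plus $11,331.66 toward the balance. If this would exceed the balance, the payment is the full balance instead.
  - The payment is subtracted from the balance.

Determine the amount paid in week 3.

Week 1: opening $42,437.93; interest $1,315.58 → $43,753.51; payment $12,647.24; balance $31,106.27
Week 2: opening $31,106.27; interest $1,315.58 → $32,421.85; payment $12,647.24; balance $19,774.61
Week 3: opening $19,774.61; interest $1,315.58 → $21,090.19; payment $12,647.24; balance $8,442.95

$12,647.24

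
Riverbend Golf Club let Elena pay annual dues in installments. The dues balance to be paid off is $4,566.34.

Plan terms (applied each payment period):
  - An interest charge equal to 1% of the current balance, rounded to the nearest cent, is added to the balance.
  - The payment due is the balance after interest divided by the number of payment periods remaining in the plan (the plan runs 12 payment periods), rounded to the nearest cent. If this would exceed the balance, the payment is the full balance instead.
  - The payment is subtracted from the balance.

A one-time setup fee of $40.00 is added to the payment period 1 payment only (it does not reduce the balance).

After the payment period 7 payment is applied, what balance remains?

$2,039.90

# | Opening | Interest | Payment | Fee | End bal
1 | $4,566.34 | $45.66 | $384.33 | $40.00 | $4,227.67
2 | $4,227.67 | $42.28 | $388.18 | — | $3,881.77
3 | $3,881.77 | $38.82 | $392.06 | — | $3,528.53
4 | $3,528.53 | $35.29 | $395.98 | — | $3,167.84
5 | $3,167.84 | $31.68 | $399.94 | — | $2,799.58
6 | $2,799.58 | $28.00 | $403.94 | — | $2,423.64
7 | $2,423.64 | $24.24 | $407.98 | — | $2,039.90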